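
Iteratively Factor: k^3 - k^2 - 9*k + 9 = (k - 3)*(k^2 + 2*k - 3) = (k - 3)*(k - 1)*(k + 3)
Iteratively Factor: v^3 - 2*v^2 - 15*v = (v - 5)*(v^2 + 3*v) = v*(v - 5)*(v + 3)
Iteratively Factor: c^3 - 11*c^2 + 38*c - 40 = (c - 2)*(c^2 - 9*c + 20) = (c - 4)*(c - 2)*(c - 5)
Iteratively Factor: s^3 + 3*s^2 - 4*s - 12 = (s + 2)*(s^2 + s - 6) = (s - 2)*(s + 2)*(s + 3)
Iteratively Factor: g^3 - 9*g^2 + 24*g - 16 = (g - 4)*(g^2 - 5*g + 4) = (g - 4)^2*(g - 1)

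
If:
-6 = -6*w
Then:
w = 1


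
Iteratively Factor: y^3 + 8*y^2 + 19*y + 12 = (y + 1)*(y^2 + 7*y + 12) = (y + 1)*(y + 3)*(y + 4)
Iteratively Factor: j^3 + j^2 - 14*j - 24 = (j - 4)*(j^2 + 5*j + 6) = (j - 4)*(j + 2)*(j + 3)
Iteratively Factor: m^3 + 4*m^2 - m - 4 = (m + 1)*(m^2 + 3*m - 4) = (m + 1)*(m + 4)*(m - 1)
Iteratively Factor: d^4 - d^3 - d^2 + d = (d - 1)*(d^3 - d) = (d - 1)*(d + 1)*(d^2 - d) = (d - 1)^2*(d + 1)*(d)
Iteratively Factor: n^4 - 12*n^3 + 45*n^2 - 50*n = (n - 5)*(n^3 - 7*n^2 + 10*n) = n*(n - 5)*(n^2 - 7*n + 10) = n*(n - 5)*(n - 2)*(n - 5)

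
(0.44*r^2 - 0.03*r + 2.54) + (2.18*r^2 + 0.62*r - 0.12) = 2.62*r^2 + 0.59*r + 2.42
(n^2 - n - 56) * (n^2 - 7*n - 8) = n^4 - 8*n^3 - 57*n^2 + 400*n + 448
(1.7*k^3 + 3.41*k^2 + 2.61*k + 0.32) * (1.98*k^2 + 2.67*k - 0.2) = 3.366*k^5 + 11.2908*k^4 + 13.9325*k^3 + 6.9203*k^2 + 0.3324*k - 0.064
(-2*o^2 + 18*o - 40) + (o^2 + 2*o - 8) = -o^2 + 20*o - 48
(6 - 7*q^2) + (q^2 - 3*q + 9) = -6*q^2 - 3*q + 15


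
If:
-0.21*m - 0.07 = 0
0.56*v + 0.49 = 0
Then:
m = -0.33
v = -0.88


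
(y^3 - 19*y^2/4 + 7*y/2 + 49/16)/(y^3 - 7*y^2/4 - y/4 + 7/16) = (2*y - 7)/(2*y - 1)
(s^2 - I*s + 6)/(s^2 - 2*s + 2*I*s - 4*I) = (s - 3*I)/(s - 2)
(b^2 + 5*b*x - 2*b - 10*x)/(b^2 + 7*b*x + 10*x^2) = (b - 2)/(b + 2*x)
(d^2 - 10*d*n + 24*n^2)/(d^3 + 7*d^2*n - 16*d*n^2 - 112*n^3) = (d - 6*n)/(d^2 + 11*d*n + 28*n^2)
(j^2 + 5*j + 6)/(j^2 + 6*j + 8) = (j + 3)/(j + 4)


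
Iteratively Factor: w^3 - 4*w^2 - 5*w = (w)*(w^2 - 4*w - 5) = w*(w - 5)*(w + 1)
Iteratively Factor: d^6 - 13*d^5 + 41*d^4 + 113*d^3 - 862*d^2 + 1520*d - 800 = (d - 1)*(d^5 - 12*d^4 + 29*d^3 + 142*d^2 - 720*d + 800) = (d - 5)*(d - 1)*(d^4 - 7*d^3 - 6*d^2 + 112*d - 160) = (d - 5)*(d - 4)*(d - 1)*(d^3 - 3*d^2 - 18*d + 40) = (d - 5)^2*(d - 4)*(d - 1)*(d^2 + 2*d - 8) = (d - 5)^2*(d - 4)*(d - 1)*(d + 4)*(d - 2)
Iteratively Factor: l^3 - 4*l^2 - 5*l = (l - 5)*(l^2 + l) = (l - 5)*(l + 1)*(l)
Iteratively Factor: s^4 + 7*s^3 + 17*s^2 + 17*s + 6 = (s + 2)*(s^3 + 5*s^2 + 7*s + 3) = (s + 1)*(s + 2)*(s^2 + 4*s + 3) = (s + 1)*(s + 2)*(s + 3)*(s + 1)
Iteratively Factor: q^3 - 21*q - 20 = (q + 1)*(q^2 - q - 20) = (q - 5)*(q + 1)*(q + 4)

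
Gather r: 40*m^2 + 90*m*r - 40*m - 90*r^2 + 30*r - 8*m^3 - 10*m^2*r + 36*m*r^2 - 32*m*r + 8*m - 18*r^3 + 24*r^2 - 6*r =-8*m^3 + 40*m^2 - 32*m - 18*r^3 + r^2*(36*m - 66) + r*(-10*m^2 + 58*m + 24)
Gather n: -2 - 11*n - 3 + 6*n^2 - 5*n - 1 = 6*n^2 - 16*n - 6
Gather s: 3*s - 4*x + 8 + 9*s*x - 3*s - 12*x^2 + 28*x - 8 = 9*s*x - 12*x^2 + 24*x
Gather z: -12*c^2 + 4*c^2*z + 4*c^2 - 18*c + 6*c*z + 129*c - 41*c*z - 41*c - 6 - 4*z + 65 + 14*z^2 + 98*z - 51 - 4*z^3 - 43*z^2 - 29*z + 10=-8*c^2 + 70*c - 4*z^3 - 29*z^2 + z*(4*c^2 - 35*c + 65) + 18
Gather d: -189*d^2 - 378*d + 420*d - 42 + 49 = -189*d^2 + 42*d + 7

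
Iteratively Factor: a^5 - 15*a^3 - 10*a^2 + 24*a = (a + 2)*(a^4 - 2*a^3 - 11*a^2 + 12*a) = (a - 4)*(a + 2)*(a^3 + 2*a^2 - 3*a) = (a - 4)*(a - 1)*(a + 2)*(a^2 + 3*a) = (a - 4)*(a - 1)*(a + 2)*(a + 3)*(a)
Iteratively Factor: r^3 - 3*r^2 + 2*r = (r - 1)*(r^2 - 2*r) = r*(r - 1)*(r - 2)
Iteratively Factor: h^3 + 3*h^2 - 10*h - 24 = (h - 3)*(h^2 + 6*h + 8) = (h - 3)*(h + 4)*(h + 2)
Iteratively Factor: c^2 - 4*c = (c)*(c - 4)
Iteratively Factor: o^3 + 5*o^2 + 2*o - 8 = (o + 2)*(o^2 + 3*o - 4) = (o + 2)*(o + 4)*(o - 1)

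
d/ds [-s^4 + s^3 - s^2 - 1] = s*(-4*s^2 + 3*s - 2)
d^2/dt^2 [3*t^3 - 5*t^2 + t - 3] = 18*t - 10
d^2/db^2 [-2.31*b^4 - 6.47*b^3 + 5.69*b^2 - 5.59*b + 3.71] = -27.72*b^2 - 38.82*b + 11.38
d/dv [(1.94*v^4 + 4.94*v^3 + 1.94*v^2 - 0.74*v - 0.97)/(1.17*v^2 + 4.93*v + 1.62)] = (4.5396*v^5 + 34.4724*v^4 + 61.2796*v^3 + 34.4384*v^2 + 8.5554*v + 3.5833)/(1.3689*v^4 + 11.5362*v^3 + 28.0957*v^2 + 15.9732*v + 2.6244)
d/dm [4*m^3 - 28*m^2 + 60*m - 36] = 12*m^2 - 56*m + 60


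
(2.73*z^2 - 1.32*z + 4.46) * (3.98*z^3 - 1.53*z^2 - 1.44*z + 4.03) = 10.8654*z^5 - 9.4305*z^4 + 15.8392*z^3 + 6.0789*z^2 - 11.742*z + 17.9738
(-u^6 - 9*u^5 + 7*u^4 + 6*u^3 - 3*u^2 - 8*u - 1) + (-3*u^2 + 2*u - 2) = -u^6 - 9*u^5 + 7*u^4 + 6*u^3 - 6*u^2 - 6*u - 3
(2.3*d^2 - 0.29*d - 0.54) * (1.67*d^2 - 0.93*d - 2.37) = 3.841*d^4 - 2.6233*d^3 - 6.0831*d^2 + 1.1895*d + 1.2798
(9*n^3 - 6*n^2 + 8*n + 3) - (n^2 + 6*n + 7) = 9*n^3 - 7*n^2 + 2*n - 4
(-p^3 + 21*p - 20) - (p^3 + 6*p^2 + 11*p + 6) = -2*p^3 - 6*p^2 + 10*p - 26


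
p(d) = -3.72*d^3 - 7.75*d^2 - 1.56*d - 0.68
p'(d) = -11.16*d^2 - 15.5*d - 1.56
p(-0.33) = -0.88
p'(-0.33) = 2.34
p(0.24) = -1.55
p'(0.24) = -5.92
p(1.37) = -26.93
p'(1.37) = -43.74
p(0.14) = -1.06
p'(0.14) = -3.95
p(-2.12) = 3.24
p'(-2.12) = -18.86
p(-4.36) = 167.12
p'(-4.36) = -146.13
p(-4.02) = 122.02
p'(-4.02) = -119.60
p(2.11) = -73.42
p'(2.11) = -83.95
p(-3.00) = 34.69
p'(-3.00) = -55.50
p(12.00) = -7563.56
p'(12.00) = -1794.60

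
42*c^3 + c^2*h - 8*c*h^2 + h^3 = (-7*c + h)*(-3*c + h)*(2*c + h)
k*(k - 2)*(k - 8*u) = k^3 - 8*k^2*u - 2*k^2 + 16*k*u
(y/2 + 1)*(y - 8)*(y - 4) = y^3/2 - 5*y^2 + 4*y + 32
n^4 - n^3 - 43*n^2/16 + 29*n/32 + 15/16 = (n - 2)*(n - 3/4)*(n + 1/2)*(n + 5/4)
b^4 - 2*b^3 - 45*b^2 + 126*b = b*(b - 6)*(b - 3)*(b + 7)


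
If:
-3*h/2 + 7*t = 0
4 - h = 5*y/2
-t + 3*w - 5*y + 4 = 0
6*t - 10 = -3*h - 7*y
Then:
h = -21/26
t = -9/52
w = 283/156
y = 25/13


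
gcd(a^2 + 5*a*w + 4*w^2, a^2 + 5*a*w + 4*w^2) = a^2 + 5*a*w + 4*w^2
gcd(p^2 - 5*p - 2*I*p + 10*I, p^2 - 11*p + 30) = p - 5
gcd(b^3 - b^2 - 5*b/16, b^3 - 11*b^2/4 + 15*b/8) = b^2 - 5*b/4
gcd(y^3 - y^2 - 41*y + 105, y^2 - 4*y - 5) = y - 5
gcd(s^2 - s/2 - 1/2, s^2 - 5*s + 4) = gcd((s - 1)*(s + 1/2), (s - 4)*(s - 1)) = s - 1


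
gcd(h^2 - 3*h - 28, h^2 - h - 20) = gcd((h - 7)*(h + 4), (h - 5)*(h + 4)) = h + 4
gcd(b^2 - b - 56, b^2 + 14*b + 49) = b + 7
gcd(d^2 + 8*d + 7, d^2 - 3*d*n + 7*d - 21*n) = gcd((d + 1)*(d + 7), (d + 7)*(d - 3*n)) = d + 7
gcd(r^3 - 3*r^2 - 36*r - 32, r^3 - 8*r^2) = r - 8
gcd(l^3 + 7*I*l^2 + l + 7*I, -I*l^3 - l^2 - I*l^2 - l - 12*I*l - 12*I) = 1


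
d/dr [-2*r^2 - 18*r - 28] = -4*r - 18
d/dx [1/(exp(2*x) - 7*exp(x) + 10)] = (7 - 2*exp(x))*exp(x)/(exp(2*x) - 7*exp(x) + 10)^2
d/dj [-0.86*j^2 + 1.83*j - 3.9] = 1.83 - 1.72*j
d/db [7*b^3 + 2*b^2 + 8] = b*(21*b + 4)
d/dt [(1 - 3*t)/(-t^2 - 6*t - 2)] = (-3*t^2 + 2*t + 12)/(t^4 + 12*t^3 + 40*t^2 + 24*t + 4)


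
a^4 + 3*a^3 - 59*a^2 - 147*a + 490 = (a - 7)*(a - 2)*(a + 5)*(a + 7)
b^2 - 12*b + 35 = (b - 7)*(b - 5)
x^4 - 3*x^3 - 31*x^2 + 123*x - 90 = (x - 5)*(x - 3)*(x - 1)*(x + 6)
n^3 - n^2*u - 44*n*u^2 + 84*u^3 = (n - 6*u)*(n - 2*u)*(n + 7*u)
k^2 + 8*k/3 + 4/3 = (k + 2/3)*(k + 2)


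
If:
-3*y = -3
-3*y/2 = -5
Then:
No Solution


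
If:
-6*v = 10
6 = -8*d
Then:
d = -3/4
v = -5/3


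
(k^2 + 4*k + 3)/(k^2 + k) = (k + 3)/k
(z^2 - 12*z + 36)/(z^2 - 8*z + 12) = (z - 6)/(z - 2)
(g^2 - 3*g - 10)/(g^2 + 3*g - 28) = (g^2 - 3*g - 10)/(g^2 + 3*g - 28)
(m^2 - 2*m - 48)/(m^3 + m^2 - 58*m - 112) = (m + 6)/(m^2 + 9*m + 14)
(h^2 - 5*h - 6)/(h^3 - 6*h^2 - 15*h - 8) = (h - 6)/(h^2 - 7*h - 8)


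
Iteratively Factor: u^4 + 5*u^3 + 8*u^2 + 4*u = (u)*(u^3 + 5*u^2 + 8*u + 4) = u*(u + 2)*(u^2 + 3*u + 2) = u*(u + 1)*(u + 2)*(u + 2)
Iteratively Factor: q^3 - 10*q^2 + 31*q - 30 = (q - 2)*(q^2 - 8*q + 15) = (q - 5)*(q - 2)*(q - 3)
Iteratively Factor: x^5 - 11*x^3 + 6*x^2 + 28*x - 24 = (x + 3)*(x^4 - 3*x^3 - 2*x^2 + 12*x - 8) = (x + 2)*(x + 3)*(x^3 - 5*x^2 + 8*x - 4) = (x - 2)*(x + 2)*(x + 3)*(x^2 - 3*x + 2) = (x - 2)*(x - 1)*(x + 2)*(x + 3)*(x - 2)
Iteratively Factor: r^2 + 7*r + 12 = (r + 4)*(r + 3)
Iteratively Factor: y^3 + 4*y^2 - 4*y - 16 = (y + 4)*(y^2 - 4) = (y + 2)*(y + 4)*(y - 2)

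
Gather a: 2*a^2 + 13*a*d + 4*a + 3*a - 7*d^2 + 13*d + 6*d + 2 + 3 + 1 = 2*a^2 + a*(13*d + 7) - 7*d^2 + 19*d + 6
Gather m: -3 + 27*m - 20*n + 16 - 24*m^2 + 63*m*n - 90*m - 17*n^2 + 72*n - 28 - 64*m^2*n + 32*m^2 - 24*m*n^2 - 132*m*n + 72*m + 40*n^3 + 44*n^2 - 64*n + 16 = m^2*(8 - 64*n) + m*(-24*n^2 - 69*n + 9) + 40*n^3 + 27*n^2 - 12*n + 1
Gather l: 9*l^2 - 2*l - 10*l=9*l^2 - 12*l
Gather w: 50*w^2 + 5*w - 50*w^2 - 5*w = 0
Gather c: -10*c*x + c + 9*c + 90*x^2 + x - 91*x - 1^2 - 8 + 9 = c*(10 - 10*x) + 90*x^2 - 90*x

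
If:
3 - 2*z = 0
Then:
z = 3/2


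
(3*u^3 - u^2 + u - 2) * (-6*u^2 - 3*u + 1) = -18*u^5 - 3*u^4 + 8*u^2 + 7*u - 2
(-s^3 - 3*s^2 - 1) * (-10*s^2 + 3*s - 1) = 10*s^5 + 27*s^4 - 8*s^3 + 13*s^2 - 3*s + 1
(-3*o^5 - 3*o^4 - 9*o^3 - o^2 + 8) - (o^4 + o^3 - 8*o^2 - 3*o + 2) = -3*o^5 - 4*o^4 - 10*o^3 + 7*o^2 + 3*o + 6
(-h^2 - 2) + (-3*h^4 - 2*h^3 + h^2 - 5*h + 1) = -3*h^4 - 2*h^3 - 5*h - 1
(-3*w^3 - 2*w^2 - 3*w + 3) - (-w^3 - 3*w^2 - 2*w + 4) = -2*w^3 + w^2 - w - 1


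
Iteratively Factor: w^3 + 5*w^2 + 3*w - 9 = (w + 3)*(w^2 + 2*w - 3) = (w + 3)^2*(w - 1)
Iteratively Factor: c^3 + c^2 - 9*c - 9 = (c + 3)*(c^2 - 2*c - 3) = (c - 3)*(c + 3)*(c + 1)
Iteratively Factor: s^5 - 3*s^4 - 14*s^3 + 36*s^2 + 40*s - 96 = (s - 2)*(s^4 - s^3 - 16*s^2 + 4*s + 48) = (s - 4)*(s - 2)*(s^3 + 3*s^2 - 4*s - 12) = (s - 4)*(s - 2)^2*(s^2 + 5*s + 6) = (s - 4)*(s - 2)^2*(s + 3)*(s + 2)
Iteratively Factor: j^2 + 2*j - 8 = (j - 2)*(j + 4)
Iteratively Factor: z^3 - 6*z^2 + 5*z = (z - 5)*(z^2 - z) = (z - 5)*(z - 1)*(z)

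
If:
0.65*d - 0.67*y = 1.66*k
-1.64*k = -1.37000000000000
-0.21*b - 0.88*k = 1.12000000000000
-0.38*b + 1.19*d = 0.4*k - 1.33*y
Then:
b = -8.83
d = -0.11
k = 0.84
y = -2.18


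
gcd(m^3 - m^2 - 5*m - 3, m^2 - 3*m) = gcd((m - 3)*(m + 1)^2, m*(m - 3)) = m - 3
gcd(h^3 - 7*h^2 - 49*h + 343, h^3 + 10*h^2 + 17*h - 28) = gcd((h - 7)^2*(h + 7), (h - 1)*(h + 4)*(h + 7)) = h + 7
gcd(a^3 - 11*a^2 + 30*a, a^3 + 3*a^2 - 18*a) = a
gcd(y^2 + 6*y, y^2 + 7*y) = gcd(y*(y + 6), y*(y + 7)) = y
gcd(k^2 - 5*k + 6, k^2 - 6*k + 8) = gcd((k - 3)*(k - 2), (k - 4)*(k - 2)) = k - 2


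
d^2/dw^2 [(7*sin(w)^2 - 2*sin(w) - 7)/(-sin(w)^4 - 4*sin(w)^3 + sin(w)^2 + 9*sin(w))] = (28*sin(w)^7 + 66*sin(w)^6 - 102*sin(w)^5 - 65*sin(w)^4 + 480*sin(w)^3 + 156*sin(w)^2 + 827*sin(w) - 615 - 2037/sin(w) + 378/sin(w)^2 + 1134/sin(w)^3)/(sin(w)^3 + 4*sin(w)^2 - sin(w) - 9)^3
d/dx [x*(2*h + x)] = 2*h + 2*x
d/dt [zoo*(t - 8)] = zoo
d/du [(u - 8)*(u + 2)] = 2*u - 6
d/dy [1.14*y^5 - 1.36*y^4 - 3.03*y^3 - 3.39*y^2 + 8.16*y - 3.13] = 5.7*y^4 - 5.44*y^3 - 9.09*y^2 - 6.78*y + 8.16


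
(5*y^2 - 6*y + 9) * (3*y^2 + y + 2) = 15*y^4 - 13*y^3 + 31*y^2 - 3*y + 18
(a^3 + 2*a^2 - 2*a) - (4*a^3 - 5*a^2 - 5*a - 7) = -3*a^3 + 7*a^2 + 3*a + 7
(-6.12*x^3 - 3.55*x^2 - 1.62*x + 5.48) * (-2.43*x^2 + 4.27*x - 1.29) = 14.8716*x^5 - 17.5059*x^4 - 3.3271*x^3 - 15.6543*x^2 + 25.4894*x - 7.0692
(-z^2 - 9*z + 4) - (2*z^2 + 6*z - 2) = -3*z^2 - 15*z + 6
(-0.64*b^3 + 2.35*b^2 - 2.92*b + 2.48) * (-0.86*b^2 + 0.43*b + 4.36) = 0.5504*b^5 - 2.2962*b^4 + 0.7313*b^3 + 6.8576*b^2 - 11.6648*b + 10.8128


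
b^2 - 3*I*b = b*(b - 3*I)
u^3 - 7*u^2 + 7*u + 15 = (u - 5)*(u - 3)*(u + 1)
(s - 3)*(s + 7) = s^2 + 4*s - 21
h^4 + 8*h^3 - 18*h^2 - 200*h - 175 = (h - 5)*(h + 1)*(h + 5)*(h + 7)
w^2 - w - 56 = (w - 8)*(w + 7)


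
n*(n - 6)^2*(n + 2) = n^4 - 10*n^3 + 12*n^2 + 72*n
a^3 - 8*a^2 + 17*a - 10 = (a - 5)*(a - 2)*(a - 1)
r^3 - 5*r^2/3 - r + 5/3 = (r - 5/3)*(r - 1)*(r + 1)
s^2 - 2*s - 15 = (s - 5)*(s + 3)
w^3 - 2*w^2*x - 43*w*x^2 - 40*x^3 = (w - 8*x)*(w + x)*(w + 5*x)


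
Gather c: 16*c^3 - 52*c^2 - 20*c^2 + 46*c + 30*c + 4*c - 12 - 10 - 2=16*c^3 - 72*c^2 + 80*c - 24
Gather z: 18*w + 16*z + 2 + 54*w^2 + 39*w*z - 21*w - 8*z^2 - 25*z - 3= 54*w^2 - 3*w - 8*z^2 + z*(39*w - 9) - 1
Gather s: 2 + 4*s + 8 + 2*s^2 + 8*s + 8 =2*s^2 + 12*s + 18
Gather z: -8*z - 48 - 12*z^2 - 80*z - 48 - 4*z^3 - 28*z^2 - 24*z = -4*z^3 - 40*z^2 - 112*z - 96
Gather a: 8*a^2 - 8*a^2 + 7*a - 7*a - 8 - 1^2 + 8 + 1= 0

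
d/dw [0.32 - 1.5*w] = -1.50000000000000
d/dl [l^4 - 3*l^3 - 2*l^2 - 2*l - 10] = 4*l^3 - 9*l^2 - 4*l - 2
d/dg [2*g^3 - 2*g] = 6*g^2 - 2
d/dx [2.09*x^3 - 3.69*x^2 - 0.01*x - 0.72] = 6.27*x^2 - 7.38*x - 0.01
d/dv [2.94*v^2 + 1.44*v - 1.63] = 5.88*v + 1.44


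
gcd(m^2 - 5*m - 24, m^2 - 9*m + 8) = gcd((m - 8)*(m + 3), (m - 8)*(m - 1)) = m - 8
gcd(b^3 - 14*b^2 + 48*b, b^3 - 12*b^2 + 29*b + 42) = b - 6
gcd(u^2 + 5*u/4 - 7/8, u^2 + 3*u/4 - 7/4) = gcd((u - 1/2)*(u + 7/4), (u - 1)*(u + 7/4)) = u + 7/4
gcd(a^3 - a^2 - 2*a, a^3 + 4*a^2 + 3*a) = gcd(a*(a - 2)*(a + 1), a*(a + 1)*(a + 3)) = a^2 + a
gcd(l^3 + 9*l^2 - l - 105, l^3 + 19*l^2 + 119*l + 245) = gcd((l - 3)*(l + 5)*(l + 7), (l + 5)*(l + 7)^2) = l^2 + 12*l + 35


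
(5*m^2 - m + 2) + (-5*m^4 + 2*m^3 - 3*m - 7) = -5*m^4 + 2*m^3 + 5*m^2 - 4*m - 5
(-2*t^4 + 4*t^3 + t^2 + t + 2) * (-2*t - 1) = 4*t^5 - 6*t^4 - 6*t^3 - 3*t^2 - 5*t - 2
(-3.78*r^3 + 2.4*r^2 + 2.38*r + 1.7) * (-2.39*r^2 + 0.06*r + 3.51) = 9.0342*r^5 - 5.9628*r^4 - 18.812*r^3 + 4.5038*r^2 + 8.4558*r + 5.967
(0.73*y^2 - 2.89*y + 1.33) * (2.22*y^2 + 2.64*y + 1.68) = 1.6206*y^4 - 4.4886*y^3 - 3.4506*y^2 - 1.344*y + 2.2344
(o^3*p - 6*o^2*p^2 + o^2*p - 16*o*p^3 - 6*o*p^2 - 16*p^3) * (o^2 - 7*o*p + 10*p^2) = o^5*p - 13*o^4*p^2 + o^4*p + 36*o^3*p^3 - 13*o^3*p^2 + 52*o^2*p^4 + 36*o^2*p^3 - 160*o*p^5 + 52*o*p^4 - 160*p^5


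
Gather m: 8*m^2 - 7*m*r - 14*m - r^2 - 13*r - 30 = 8*m^2 + m*(-7*r - 14) - r^2 - 13*r - 30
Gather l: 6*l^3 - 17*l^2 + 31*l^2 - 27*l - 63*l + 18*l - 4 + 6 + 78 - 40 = 6*l^3 + 14*l^2 - 72*l + 40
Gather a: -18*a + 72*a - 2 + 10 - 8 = 54*a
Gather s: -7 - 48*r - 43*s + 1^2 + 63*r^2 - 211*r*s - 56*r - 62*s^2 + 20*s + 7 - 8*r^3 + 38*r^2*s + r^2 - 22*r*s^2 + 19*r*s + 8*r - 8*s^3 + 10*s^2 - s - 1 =-8*r^3 + 64*r^2 - 96*r - 8*s^3 + s^2*(-22*r - 52) + s*(38*r^2 - 192*r - 24)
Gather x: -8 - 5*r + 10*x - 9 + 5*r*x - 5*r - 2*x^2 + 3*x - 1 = -10*r - 2*x^2 + x*(5*r + 13) - 18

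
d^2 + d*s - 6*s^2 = (d - 2*s)*(d + 3*s)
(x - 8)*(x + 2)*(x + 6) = x^3 - 52*x - 96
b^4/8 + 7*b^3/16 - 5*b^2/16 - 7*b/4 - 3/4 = (b/4 + 1/2)*(b/2 + 1/4)*(b - 2)*(b + 3)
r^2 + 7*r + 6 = (r + 1)*(r + 6)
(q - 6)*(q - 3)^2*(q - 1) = q^4 - 13*q^3 + 57*q^2 - 99*q + 54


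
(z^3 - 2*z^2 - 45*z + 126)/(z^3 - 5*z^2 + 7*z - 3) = (z^2 + z - 42)/(z^2 - 2*z + 1)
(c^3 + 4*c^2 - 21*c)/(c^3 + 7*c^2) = (c - 3)/c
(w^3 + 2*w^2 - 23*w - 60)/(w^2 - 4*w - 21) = (w^2 - w - 20)/(w - 7)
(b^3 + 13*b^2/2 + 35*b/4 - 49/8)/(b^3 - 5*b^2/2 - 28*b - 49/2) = (b^2 + 3*b - 7/4)/(b^2 - 6*b - 7)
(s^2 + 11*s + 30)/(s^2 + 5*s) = (s + 6)/s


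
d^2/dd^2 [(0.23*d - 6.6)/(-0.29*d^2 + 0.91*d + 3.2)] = ((0.23*d - 6.6)*(0.58*d - 0.91)*(1.16*d - 1.82) + (0.4002*d - 4.2466)*(-0.29*d^2 + 0.91*d + 3.2))/(-0.29*d^2 + 0.91*d + 3.2)^3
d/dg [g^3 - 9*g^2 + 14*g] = 3*g^2 - 18*g + 14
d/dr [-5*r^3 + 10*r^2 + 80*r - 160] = -15*r^2 + 20*r + 80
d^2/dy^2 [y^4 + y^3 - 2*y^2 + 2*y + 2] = 12*y^2 + 6*y - 4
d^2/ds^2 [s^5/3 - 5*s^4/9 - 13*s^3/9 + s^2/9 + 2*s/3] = 20*s^3/3 - 20*s^2/3 - 26*s/3 + 2/9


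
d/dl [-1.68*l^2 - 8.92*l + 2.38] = -3.36*l - 8.92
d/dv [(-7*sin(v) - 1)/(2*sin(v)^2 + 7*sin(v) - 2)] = (4*sin(v) - 14*cos(v)^2 + 35)*cos(v)/(7*sin(v) - 2*cos(v)^2)^2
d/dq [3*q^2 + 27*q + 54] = 6*q + 27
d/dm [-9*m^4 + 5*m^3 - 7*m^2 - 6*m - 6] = -36*m^3 + 15*m^2 - 14*m - 6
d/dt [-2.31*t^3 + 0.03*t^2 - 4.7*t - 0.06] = -6.93*t^2 + 0.06*t - 4.7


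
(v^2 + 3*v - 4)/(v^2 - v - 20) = (v - 1)/(v - 5)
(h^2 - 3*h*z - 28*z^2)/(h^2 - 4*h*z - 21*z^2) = (h + 4*z)/(h + 3*z)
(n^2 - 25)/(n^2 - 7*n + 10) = (n + 5)/(n - 2)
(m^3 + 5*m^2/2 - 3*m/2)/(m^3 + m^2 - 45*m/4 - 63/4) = 2*m*(2*m - 1)/(4*m^2 - 8*m - 21)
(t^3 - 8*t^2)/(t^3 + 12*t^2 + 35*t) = t*(t - 8)/(t^2 + 12*t + 35)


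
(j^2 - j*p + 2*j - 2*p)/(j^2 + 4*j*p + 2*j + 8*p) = (j - p)/(j + 4*p)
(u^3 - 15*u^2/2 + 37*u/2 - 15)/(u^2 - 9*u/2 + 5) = u - 3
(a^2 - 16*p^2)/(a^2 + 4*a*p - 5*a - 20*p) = (a - 4*p)/(a - 5)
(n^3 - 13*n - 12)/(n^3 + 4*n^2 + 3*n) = (n - 4)/n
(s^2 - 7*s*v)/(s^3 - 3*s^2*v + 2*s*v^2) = (s - 7*v)/(s^2 - 3*s*v + 2*v^2)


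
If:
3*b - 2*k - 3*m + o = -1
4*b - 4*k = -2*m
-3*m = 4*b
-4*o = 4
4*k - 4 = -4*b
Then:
No Solution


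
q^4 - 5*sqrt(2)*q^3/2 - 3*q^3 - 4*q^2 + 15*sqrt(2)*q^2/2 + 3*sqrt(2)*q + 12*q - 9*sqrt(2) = (q - 3)*(q - 3*sqrt(2))*(q - sqrt(2)/2)*(q + sqrt(2))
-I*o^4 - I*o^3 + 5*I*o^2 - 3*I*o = o*(o - 1)*(o + 3)*(-I*o + I)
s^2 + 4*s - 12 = (s - 2)*(s + 6)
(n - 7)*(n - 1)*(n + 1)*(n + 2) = n^4 - 5*n^3 - 15*n^2 + 5*n + 14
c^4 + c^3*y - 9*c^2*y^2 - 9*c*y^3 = c*(c - 3*y)*(c + y)*(c + 3*y)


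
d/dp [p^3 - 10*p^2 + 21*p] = 3*p^2 - 20*p + 21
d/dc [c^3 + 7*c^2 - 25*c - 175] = 3*c^2 + 14*c - 25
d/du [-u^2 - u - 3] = -2*u - 1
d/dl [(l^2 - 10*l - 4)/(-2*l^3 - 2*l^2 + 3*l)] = (2*l^4 - 40*l^3 - 41*l^2 - 16*l + 12)/(l^2*(4*l^4 + 8*l^3 - 8*l^2 - 12*l + 9))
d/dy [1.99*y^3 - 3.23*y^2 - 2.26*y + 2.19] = 5.97*y^2 - 6.46*y - 2.26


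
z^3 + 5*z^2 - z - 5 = (z - 1)*(z + 1)*(z + 5)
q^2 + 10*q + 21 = (q + 3)*(q + 7)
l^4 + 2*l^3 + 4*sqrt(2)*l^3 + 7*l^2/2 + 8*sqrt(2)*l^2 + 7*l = l*(l + 2)*(l + sqrt(2)/2)*(l + 7*sqrt(2)/2)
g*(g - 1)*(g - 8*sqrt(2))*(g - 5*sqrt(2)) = g^4 - 13*sqrt(2)*g^3 - g^3 + 13*sqrt(2)*g^2 + 80*g^2 - 80*g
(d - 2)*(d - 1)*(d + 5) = d^3 + 2*d^2 - 13*d + 10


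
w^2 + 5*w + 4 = (w + 1)*(w + 4)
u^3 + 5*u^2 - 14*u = u*(u - 2)*(u + 7)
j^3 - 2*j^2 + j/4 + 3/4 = (j - 3/2)*(j - 1)*(j + 1/2)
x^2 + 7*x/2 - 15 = (x - 5/2)*(x + 6)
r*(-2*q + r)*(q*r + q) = -2*q^2*r^2 - 2*q^2*r + q*r^3 + q*r^2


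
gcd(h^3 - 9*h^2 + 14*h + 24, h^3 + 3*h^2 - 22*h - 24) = h^2 - 3*h - 4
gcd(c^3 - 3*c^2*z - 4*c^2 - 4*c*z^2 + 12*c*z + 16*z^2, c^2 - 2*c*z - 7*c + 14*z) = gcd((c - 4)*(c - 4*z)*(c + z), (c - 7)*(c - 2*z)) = 1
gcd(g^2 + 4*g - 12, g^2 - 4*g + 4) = g - 2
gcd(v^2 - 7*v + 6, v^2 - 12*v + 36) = v - 6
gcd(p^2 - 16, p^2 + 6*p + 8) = p + 4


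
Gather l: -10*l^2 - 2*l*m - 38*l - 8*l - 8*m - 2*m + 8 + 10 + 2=-10*l^2 + l*(-2*m - 46) - 10*m + 20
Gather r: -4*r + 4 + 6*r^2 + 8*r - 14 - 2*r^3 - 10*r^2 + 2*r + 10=-2*r^3 - 4*r^2 + 6*r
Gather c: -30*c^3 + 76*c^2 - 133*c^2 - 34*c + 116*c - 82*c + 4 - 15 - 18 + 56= -30*c^3 - 57*c^2 + 27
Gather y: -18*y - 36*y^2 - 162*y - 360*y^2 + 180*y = -396*y^2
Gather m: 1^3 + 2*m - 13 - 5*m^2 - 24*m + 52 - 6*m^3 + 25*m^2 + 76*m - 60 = -6*m^3 + 20*m^2 + 54*m - 20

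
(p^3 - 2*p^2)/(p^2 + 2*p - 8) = p^2/(p + 4)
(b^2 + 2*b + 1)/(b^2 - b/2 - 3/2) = 2*(b + 1)/(2*b - 3)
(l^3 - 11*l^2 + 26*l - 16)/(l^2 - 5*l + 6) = (l^2 - 9*l + 8)/(l - 3)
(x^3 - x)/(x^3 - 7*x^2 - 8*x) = (x - 1)/(x - 8)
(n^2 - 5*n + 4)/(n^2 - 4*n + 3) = (n - 4)/(n - 3)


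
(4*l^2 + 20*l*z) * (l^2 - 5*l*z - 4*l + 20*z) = 4*l^4 - 16*l^3 - 100*l^2*z^2 + 400*l*z^2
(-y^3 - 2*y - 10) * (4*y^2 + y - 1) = -4*y^5 - y^4 - 7*y^3 - 42*y^2 - 8*y + 10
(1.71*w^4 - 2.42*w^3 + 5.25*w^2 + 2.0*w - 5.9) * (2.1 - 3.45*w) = -5.8995*w^5 + 11.94*w^4 - 23.1945*w^3 + 4.125*w^2 + 24.555*w - 12.39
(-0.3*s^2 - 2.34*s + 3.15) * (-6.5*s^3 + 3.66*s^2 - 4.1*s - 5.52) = 1.95*s^5 + 14.112*s^4 - 27.8094*s^3 + 22.779*s^2 + 0.00179999999999936*s - 17.388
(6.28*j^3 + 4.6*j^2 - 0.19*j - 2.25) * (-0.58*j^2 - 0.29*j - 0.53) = -3.6424*j^5 - 4.4892*j^4 - 4.5522*j^3 - 1.0779*j^2 + 0.7532*j + 1.1925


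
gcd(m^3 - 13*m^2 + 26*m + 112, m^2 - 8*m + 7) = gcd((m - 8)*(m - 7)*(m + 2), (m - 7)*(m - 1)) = m - 7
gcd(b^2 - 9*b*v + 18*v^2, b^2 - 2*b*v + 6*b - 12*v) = 1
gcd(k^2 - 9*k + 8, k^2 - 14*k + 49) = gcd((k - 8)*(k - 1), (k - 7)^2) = 1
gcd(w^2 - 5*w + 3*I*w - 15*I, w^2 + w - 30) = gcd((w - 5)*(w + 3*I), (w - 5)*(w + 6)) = w - 5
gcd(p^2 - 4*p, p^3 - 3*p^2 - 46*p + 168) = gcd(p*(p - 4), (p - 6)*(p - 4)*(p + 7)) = p - 4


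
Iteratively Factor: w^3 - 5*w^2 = (w)*(w^2 - 5*w) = w*(w - 5)*(w)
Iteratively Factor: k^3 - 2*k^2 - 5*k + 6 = (k + 2)*(k^2 - 4*k + 3) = (k - 1)*(k + 2)*(k - 3)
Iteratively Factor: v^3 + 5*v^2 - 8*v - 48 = (v + 4)*(v^2 + v - 12) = (v + 4)^2*(v - 3)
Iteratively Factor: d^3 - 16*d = (d - 4)*(d^2 + 4*d) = (d - 4)*(d + 4)*(d)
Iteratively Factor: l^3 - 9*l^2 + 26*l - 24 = (l - 2)*(l^2 - 7*l + 12) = (l - 3)*(l - 2)*(l - 4)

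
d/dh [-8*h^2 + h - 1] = 1 - 16*h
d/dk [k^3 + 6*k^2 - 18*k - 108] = 3*k^2 + 12*k - 18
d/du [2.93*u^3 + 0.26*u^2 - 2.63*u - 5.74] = 8.79*u^2 + 0.52*u - 2.63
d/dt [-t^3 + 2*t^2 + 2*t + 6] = -3*t^2 + 4*t + 2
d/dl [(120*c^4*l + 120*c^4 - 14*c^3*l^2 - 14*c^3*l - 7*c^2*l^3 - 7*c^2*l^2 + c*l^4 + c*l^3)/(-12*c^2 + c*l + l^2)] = c*(-90*c^3 + 66*c^2*l + 3*c^2 - 20*c*l^2 - 6*c*l + 2*l^3 + l^2)/(9*c^2 - 6*c*l + l^2)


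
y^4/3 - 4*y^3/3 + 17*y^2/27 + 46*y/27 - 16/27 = (y/3 + 1/3)*(y - 8/3)*(y - 2)*(y - 1/3)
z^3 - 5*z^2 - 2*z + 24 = (z - 4)*(z - 3)*(z + 2)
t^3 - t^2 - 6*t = t*(t - 3)*(t + 2)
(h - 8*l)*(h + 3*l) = h^2 - 5*h*l - 24*l^2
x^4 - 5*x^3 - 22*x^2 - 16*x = x*(x - 8)*(x + 1)*(x + 2)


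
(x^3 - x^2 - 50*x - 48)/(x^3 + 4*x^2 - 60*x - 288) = (x + 1)/(x + 6)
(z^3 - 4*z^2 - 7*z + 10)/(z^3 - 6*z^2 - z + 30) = (z - 1)/(z - 3)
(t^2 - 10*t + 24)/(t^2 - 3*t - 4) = (t - 6)/(t + 1)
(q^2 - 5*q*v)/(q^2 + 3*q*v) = (q - 5*v)/(q + 3*v)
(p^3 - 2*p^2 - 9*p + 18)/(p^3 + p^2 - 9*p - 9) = (p - 2)/(p + 1)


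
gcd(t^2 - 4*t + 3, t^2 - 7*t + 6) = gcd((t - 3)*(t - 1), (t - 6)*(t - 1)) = t - 1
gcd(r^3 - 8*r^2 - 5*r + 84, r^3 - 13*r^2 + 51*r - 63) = r - 7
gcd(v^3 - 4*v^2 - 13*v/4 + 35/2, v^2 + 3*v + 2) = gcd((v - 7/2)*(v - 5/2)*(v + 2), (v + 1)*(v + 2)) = v + 2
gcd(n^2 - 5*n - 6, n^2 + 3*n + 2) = n + 1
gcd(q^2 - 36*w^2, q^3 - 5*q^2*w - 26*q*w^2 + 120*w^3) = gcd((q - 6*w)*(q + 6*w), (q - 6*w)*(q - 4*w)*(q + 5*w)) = q - 6*w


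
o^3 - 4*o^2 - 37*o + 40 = (o - 8)*(o - 1)*(o + 5)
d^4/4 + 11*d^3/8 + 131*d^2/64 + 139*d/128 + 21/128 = (d/4 + 1/4)*(d + 1/4)*(d + 3/4)*(d + 7/2)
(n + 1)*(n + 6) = n^2 + 7*n + 6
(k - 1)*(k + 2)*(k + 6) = k^3 + 7*k^2 + 4*k - 12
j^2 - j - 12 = (j - 4)*(j + 3)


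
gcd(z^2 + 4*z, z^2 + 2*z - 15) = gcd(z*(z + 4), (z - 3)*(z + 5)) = 1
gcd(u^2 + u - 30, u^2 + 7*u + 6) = u + 6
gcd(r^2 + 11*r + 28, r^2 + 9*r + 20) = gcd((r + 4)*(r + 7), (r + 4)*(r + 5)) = r + 4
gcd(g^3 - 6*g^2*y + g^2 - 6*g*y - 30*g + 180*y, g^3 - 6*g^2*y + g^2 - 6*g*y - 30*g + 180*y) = -g^3 + 6*g^2*y - g^2 + 6*g*y + 30*g - 180*y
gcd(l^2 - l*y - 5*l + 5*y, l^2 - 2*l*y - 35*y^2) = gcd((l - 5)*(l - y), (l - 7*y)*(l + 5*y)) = 1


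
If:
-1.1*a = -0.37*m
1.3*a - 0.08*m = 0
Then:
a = 0.00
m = 0.00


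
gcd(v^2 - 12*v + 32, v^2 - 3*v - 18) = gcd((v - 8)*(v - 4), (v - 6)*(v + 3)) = 1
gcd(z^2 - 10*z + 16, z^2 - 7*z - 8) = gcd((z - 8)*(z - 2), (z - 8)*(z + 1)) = z - 8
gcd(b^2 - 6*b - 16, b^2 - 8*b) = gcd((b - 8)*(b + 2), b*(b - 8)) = b - 8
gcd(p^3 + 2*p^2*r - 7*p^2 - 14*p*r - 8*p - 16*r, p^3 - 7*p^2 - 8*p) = p^2 - 7*p - 8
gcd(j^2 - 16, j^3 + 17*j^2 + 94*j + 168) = j + 4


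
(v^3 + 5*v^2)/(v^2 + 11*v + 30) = v^2/(v + 6)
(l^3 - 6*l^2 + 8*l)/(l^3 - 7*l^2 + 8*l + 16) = l*(l - 2)/(l^2 - 3*l - 4)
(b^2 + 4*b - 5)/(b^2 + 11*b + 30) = (b - 1)/(b + 6)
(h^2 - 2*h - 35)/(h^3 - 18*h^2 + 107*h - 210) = (h + 5)/(h^2 - 11*h + 30)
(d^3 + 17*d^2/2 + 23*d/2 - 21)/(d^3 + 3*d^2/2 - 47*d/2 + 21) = (2*d + 7)/(2*d - 7)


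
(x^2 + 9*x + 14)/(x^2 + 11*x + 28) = (x + 2)/(x + 4)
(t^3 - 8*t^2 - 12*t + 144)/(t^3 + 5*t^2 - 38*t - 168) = (t - 6)/(t + 7)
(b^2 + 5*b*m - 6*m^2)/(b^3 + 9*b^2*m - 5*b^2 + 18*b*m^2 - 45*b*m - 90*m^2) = (b - m)/(b^2 + 3*b*m - 5*b - 15*m)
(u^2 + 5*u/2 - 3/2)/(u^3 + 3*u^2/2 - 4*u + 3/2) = 1/(u - 1)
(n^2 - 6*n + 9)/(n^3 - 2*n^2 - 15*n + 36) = 1/(n + 4)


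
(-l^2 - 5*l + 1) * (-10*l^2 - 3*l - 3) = 10*l^4 + 53*l^3 + 8*l^2 + 12*l - 3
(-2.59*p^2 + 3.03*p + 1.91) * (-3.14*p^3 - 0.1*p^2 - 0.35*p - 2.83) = 8.1326*p^5 - 9.2552*p^4 - 5.3939*p^3 + 6.0782*p^2 - 9.2434*p - 5.4053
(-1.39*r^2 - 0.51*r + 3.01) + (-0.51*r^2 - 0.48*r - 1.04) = -1.9*r^2 - 0.99*r + 1.97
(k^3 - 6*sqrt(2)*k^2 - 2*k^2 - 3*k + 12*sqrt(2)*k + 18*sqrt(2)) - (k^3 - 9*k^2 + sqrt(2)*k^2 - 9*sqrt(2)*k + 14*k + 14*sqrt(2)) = -7*sqrt(2)*k^2 + 7*k^2 - 17*k + 21*sqrt(2)*k + 4*sqrt(2)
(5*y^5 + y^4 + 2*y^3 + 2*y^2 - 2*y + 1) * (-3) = -15*y^5 - 3*y^4 - 6*y^3 - 6*y^2 + 6*y - 3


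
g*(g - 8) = g^2 - 8*g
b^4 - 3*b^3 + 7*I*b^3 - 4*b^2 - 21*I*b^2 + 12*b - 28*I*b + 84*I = (b - 3)*(b - 2)*(b + 2)*(b + 7*I)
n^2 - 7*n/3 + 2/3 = (n - 2)*(n - 1/3)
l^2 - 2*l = l*(l - 2)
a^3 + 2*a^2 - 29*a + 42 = (a - 3)*(a - 2)*(a + 7)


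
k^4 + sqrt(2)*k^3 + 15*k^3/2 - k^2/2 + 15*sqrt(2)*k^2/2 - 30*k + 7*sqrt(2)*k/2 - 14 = (k + 1/2)*(k + 7)*(k - sqrt(2))*(k + 2*sqrt(2))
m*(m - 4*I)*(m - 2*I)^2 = m^4 - 8*I*m^3 - 20*m^2 + 16*I*m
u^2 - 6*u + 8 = (u - 4)*(u - 2)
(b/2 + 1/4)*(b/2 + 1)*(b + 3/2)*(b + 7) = b^4/4 + 11*b^3/4 + 131*b^2/16 + 139*b/16 + 21/8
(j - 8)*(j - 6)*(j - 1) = j^3 - 15*j^2 + 62*j - 48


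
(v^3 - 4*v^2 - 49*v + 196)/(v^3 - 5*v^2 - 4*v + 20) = (v^3 - 4*v^2 - 49*v + 196)/(v^3 - 5*v^2 - 4*v + 20)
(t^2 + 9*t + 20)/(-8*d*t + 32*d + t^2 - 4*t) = (t^2 + 9*t + 20)/(-8*d*t + 32*d + t^2 - 4*t)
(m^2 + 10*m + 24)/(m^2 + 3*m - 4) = (m + 6)/(m - 1)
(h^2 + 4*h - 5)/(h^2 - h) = (h + 5)/h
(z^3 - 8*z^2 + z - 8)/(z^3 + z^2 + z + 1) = (z - 8)/(z + 1)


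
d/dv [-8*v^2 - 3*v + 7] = -16*v - 3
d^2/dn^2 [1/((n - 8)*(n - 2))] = 2*((n - 8)^2 + (n - 8)*(n - 2) + (n - 2)^2)/((n - 8)^3*(n - 2)^3)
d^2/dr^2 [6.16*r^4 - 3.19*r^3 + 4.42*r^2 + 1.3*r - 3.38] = 73.92*r^2 - 19.14*r + 8.84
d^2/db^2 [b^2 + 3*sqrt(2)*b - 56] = 2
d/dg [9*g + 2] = 9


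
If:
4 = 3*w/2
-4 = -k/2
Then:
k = 8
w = 8/3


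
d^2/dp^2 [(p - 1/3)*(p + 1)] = 2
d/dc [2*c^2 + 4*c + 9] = 4*c + 4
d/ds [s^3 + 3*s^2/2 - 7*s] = 3*s^2 + 3*s - 7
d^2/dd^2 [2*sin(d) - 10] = -2*sin(d)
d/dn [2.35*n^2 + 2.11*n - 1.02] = 4.7*n + 2.11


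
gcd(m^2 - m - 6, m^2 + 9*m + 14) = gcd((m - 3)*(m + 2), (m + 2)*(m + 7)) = m + 2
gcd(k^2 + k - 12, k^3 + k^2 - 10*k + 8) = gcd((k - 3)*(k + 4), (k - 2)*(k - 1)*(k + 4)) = k + 4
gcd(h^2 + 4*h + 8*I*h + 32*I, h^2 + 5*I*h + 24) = h + 8*I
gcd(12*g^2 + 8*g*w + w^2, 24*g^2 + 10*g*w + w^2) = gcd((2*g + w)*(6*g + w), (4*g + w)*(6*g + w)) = 6*g + w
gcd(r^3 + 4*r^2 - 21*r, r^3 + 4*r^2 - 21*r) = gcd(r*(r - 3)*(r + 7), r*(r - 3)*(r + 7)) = r^3 + 4*r^2 - 21*r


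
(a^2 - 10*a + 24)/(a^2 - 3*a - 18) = (a - 4)/(a + 3)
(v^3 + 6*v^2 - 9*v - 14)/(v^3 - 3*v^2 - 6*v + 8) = (v^3 + 6*v^2 - 9*v - 14)/(v^3 - 3*v^2 - 6*v + 8)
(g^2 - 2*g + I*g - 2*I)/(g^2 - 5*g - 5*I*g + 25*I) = (g^2 + g*(-2 + I) - 2*I)/(g^2 - 5*g*(1 + I) + 25*I)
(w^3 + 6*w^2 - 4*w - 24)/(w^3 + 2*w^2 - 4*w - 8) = (w + 6)/(w + 2)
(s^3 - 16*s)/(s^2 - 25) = s*(s^2 - 16)/(s^2 - 25)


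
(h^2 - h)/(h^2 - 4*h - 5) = h*(1 - h)/(-h^2 + 4*h + 5)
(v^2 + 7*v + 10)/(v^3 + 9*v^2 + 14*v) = (v + 5)/(v*(v + 7))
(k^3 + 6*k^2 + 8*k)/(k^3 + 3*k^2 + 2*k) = (k + 4)/(k + 1)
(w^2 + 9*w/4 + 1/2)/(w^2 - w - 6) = (w + 1/4)/(w - 3)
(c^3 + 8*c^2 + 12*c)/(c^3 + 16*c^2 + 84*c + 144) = c*(c + 2)/(c^2 + 10*c + 24)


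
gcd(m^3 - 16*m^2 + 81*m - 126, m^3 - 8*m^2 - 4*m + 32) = 1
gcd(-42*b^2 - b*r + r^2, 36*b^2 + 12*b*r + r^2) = 6*b + r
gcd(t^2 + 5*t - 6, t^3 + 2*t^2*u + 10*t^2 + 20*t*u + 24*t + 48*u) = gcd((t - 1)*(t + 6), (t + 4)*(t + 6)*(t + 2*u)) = t + 6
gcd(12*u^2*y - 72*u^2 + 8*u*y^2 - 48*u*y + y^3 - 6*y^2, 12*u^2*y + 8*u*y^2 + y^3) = 12*u^2 + 8*u*y + y^2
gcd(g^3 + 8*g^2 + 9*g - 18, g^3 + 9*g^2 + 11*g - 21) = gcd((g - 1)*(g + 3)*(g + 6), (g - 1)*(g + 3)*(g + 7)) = g^2 + 2*g - 3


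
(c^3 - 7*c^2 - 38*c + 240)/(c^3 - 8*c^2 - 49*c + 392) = (c^2 + c - 30)/(c^2 - 49)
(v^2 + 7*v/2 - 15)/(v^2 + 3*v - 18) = (v - 5/2)/(v - 3)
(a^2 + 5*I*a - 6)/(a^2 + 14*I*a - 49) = (a^2 + 5*I*a - 6)/(a^2 + 14*I*a - 49)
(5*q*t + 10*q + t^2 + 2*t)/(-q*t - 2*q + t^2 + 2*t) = (-5*q - t)/(q - t)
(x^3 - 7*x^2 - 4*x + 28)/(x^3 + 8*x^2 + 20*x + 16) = (x^2 - 9*x + 14)/(x^2 + 6*x + 8)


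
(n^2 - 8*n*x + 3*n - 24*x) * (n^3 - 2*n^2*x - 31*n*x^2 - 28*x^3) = n^5 - 10*n^4*x + 3*n^4 - 15*n^3*x^2 - 30*n^3*x + 220*n^2*x^3 - 45*n^2*x^2 + 224*n*x^4 + 660*n*x^3 + 672*x^4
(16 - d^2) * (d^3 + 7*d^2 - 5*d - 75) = -d^5 - 7*d^4 + 21*d^3 + 187*d^2 - 80*d - 1200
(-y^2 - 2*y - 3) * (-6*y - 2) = 6*y^3 + 14*y^2 + 22*y + 6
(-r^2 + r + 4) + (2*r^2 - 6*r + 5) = r^2 - 5*r + 9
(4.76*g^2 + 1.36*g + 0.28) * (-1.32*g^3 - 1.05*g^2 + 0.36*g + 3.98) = -6.2832*g^5 - 6.7932*g^4 - 0.0840000000000003*g^3 + 19.1404*g^2 + 5.5136*g + 1.1144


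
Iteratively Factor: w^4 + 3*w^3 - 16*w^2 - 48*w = (w + 3)*(w^3 - 16*w) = (w - 4)*(w + 3)*(w^2 + 4*w) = w*(w - 4)*(w + 3)*(w + 4)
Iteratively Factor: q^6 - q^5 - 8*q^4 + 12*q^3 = (q + 3)*(q^5 - 4*q^4 + 4*q^3) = (q - 2)*(q + 3)*(q^4 - 2*q^3) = q*(q - 2)*(q + 3)*(q^3 - 2*q^2) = q^2*(q - 2)*(q + 3)*(q^2 - 2*q) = q^3*(q - 2)*(q + 3)*(q - 2)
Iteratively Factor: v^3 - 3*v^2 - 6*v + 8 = (v - 4)*(v^2 + v - 2) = (v - 4)*(v + 2)*(v - 1)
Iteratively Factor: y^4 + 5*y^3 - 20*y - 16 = (y + 2)*(y^3 + 3*y^2 - 6*y - 8) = (y - 2)*(y + 2)*(y^2 + 5*y + 4) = (y - 2)*(y + 1)*(y + 2)*(y + 4)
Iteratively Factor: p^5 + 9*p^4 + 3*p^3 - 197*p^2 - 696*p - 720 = (p + 3)*(p^4 + 6*p^3 - 15*p^2 - 152*p - 240) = (p + 3)*(p + 4)*(p^3 + 2*p^2 - 23*p - 60) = (p + 3)^2*(p + 4)*(p^2 - p - 20) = (p + 3)^2*(p + 4)^2*(p - 5)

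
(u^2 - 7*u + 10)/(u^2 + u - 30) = (u - 2)/(u + 6)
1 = 1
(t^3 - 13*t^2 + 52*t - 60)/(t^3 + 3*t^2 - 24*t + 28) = (t^2 - 11*t + 30)/(t^2 + 5*t - 14)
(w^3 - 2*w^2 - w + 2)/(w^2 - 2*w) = w - 1/w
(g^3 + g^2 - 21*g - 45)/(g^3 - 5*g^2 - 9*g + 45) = (g + 3)/(g - 3)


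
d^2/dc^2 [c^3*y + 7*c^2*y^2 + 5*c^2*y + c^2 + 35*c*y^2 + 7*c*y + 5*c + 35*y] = 6*c*y + 14*y^2 + 10*y + 2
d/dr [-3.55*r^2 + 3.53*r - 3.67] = 3.53 - 7.1*r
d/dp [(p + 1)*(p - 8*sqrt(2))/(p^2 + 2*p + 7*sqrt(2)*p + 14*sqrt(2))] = (p^2 + 15*sqrt(2)*p^2 + 44*sqrt(2)*p - 112 + 30*sqrt(2))/(p^4 + 4*p^3 + 14*sqrt(2)*p^3 + 56*sqrt(2)*p^2 + 102*p^2 + 56*sqrt(2)*p + 392*p + 392)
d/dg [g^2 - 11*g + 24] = 2*g - 11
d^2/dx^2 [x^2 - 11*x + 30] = 2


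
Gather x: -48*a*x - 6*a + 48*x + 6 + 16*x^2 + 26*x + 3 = -6*a + 16*x^2 + x*(74 - 48*a) + 9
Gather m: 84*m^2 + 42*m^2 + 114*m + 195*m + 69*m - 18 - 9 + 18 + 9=126*m^2 + 378*m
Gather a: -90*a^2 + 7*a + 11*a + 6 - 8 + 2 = -90*a^2 + 18*a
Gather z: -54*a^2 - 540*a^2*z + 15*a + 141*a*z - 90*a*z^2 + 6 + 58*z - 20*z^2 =-54*a^2 + 15*a + z^2*(-90*a - 20) + z*(-540*a^2 + 141*a + 58) + 6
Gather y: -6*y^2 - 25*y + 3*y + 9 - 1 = -6*y^2 - 22*y + 8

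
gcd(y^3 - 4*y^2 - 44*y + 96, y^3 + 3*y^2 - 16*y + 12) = y^2 + 4*y - 12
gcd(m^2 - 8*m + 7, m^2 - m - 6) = 1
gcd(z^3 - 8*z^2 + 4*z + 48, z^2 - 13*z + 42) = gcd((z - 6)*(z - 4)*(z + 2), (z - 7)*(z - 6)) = z - 6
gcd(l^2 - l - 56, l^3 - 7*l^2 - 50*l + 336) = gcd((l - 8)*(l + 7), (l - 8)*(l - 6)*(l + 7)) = l^2 - l - 56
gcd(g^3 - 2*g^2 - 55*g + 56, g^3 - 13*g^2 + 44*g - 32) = g^2 - 9*g + 8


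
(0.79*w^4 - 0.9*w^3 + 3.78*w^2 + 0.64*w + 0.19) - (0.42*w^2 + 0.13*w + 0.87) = 0.79*w^4 - 0.9*w^3 + 3.36*w^2 + 0.51*w - 0.68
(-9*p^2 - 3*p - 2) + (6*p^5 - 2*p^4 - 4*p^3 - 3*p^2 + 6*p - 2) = 6*p^5 - 2*p^4 - 4*p^3 - 12*p^2 + 3*p - 4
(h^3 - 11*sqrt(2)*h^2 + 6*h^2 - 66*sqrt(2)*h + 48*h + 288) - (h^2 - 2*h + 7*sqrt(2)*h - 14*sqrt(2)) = h^3 - 11*sqrt(2)*h^2 + 5*h^2 - 73*sqrt(2)*h + 50*h + 14*sqrt(2) + 288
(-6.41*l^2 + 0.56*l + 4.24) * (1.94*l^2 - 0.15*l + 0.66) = -12.4354*l^4 + 2.0479*l^3 + 3.911*l^2 - 0.2664*l + 2.7984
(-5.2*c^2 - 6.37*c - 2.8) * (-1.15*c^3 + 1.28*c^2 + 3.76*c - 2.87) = 5.98*c^5 + 0.669499999999999*c^4 - 24.4856*c^3 - 12.6112*c^2 + 7.7539*c + 8.036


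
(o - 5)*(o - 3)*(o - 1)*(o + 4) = o^4 - 5*o^3 - 13*o^2 + 77*o - 60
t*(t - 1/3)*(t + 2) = t^3 + 5*t^2/3 - 2*t/3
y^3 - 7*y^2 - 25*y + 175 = (y - 7)*(y - 5)*(y + 5)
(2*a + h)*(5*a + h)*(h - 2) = 10*a^2*h - 20*a^2 + 7*a*h^2 - 14*a*h + h^3 - 2*h^2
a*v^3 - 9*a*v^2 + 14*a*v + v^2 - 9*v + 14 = (v - 7)*(v - 2)*(a*v + 1)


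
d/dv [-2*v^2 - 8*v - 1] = -4*v - 8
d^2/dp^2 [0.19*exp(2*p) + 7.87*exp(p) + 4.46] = (0.76*exp(p) + 7.87)*exp(p)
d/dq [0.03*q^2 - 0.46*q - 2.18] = 0.06*q - 0.46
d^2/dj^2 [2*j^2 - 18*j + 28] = 4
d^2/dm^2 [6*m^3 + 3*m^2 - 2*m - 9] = 36*m + 6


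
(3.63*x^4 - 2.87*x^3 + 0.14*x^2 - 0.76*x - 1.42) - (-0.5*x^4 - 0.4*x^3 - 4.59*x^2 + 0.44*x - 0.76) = 4.13*x^4 - 2.47*x^3 + 4.73*x^2 - 1.2*x - 0.66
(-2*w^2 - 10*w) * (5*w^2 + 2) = -10*w^4 - 50*w^3 - 4*w^2 - 20*w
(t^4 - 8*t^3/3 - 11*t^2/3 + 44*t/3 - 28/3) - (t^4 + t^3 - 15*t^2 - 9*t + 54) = -11*t^3/3 + 34*t^2/3 + 71*t/3 - 190/3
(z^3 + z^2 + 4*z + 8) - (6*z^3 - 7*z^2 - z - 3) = -5*z^3 + 8*z^2 + 5*z + 11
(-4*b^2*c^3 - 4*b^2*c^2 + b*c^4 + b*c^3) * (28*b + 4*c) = -112*b^3*c^3 - 112*b^3*c^2 + 12*b^2*c^4 + 12*b^2*c^3 + 4*b*c^5 + 4*b*c^4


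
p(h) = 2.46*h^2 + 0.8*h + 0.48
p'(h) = 4.92*h + 0.8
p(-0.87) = 1.65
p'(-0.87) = -3.48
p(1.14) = 4.59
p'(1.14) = 6.41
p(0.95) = 3.46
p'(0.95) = 5.47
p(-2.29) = 11.55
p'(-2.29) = -10.47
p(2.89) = 23.34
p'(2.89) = 15.02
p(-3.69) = 31.02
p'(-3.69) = -17.35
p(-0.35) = 0.50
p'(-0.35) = -0.92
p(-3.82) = 33.32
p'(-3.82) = -17.99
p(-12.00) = 345.12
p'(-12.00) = -58.24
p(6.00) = 93.84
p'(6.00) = 30.32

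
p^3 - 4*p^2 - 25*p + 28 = (p - 7)*(p - 1)*(p + 4)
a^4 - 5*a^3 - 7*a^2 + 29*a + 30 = (a - 5)*(a - 3)*(a + 1)*(a + 2)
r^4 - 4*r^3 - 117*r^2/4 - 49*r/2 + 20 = (r - 8)*(r - 1/2)*(r + 2)*(r + 5/2)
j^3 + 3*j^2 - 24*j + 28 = (j - 2)^2*(j + 7)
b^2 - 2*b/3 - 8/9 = (b - 4/3)*(b + 2/3)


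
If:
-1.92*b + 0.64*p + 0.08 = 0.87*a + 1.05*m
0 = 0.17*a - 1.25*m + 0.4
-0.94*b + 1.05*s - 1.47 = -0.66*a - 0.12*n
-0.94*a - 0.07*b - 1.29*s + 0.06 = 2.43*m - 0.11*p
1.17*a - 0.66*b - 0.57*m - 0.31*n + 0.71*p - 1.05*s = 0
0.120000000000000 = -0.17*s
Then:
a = -33.25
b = -141.12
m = -4.20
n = -904.15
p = -475.58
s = -0.71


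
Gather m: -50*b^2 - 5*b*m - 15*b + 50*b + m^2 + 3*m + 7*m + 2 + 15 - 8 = -50*b^2 + 35*b + m^2 + m*(10 - 5*b) + 9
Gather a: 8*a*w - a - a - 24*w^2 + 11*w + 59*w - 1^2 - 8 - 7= a*(8*w - 2) - 24*w^2 + 70*w - 16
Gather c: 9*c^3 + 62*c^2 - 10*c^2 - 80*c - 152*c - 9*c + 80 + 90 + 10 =9*c^3 + 52*c^2 - 241*c + 180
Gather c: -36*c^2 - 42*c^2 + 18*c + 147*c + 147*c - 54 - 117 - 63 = -78*c^2 + 312*c - 234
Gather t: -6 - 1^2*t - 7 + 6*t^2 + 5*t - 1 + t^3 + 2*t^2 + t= t^3 + 8*t^2 + 5*t - 14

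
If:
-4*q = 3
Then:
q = -3/4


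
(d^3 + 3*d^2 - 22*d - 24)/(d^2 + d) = d + 2 - 24/d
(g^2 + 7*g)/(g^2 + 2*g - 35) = g/(g - 5)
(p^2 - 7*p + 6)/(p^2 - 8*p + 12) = (p - 1)/(p - 2)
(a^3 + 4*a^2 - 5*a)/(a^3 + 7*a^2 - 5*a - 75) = a*(a - 1)/(a^2 + 2*a - 15)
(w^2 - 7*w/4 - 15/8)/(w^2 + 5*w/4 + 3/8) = (2*w - 5)/(2*w + 1)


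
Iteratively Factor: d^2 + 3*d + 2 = (d + 1)*(d + 2)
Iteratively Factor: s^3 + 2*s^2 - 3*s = (s)*(s^2 + 2*s - 3) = s*(s + 3)*(s - 1)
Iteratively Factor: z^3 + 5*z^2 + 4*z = (z)*(z^2 + 5*z + 4) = z*(z + 1)*(z + 4)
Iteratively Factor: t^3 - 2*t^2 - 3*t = (t - 3)*(t^2 + t) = (t - 3)*(t + 1)*(t)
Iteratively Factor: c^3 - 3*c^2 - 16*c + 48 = (c - 3)*(c^2 - 16) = (c - 3)*(c + 4)*(c - 4)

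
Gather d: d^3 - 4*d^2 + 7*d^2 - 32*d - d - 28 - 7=d^3 + 3*d^2 - 33*d - 35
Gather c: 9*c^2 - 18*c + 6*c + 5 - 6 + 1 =9*c^2 - 12*c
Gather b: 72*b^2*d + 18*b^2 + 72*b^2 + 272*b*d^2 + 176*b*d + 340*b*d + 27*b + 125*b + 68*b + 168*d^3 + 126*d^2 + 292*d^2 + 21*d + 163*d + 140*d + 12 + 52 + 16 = b^2*(72*d + 90) + b*(272*d^2 + 516*d + 220) + 168*d^3 + 418*d^2 + 324*d + 80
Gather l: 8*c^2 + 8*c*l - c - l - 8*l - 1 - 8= 8*c^2 - c + l*(8*c - 9) - 9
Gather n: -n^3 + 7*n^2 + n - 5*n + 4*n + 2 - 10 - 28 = -n^3 + 7*n^2 - 36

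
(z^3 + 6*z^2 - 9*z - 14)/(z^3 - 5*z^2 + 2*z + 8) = (z + 7)/(z - 4)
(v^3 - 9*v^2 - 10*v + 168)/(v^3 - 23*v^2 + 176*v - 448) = (v^2 - 2*v - 24)/(v^2 - 16*v + 64)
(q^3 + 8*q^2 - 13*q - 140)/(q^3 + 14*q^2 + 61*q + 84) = (q^2 + q - 20)/(q^2 + 7*q + 12)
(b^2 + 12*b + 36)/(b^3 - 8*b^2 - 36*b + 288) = (b + 6)/(b^2 - 14*b + 48)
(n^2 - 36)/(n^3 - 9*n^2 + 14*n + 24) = (n + 6)/(n^2 - 3*n - 4)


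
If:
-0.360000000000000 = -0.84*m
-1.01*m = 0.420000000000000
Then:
No Solution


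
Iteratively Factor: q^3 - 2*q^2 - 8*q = (q)*(q^2 - 2*q - 8) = q*(q - 4)*(q + 2)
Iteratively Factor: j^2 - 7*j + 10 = (j - 2)*(j - 5)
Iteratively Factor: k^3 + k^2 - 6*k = (k - 2)*(k^2 + 3*k) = (k - 2)*(k + 3)*(k)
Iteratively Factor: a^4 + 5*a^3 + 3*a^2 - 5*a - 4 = (a + 4)*(a^3 + a^2 - a - 1) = (a + 1)*(a + 4)*(a^2 - 1) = (a + 1)^2*(a + 4)*(a - 1)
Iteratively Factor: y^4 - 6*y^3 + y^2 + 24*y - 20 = (y - 1)*(y^3 - 5*y^2 - 4*y + 20) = (y - 1)*(y + 2)*(y^2 - 7*y + 10) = (y - 2)*(y - 1)*(y + 2)*(y - 5)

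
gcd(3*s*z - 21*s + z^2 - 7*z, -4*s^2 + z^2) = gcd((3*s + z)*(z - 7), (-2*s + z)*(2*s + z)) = 1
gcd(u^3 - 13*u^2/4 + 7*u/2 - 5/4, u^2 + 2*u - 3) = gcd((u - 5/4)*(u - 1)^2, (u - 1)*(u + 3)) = u - 1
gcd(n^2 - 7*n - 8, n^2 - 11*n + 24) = n - 8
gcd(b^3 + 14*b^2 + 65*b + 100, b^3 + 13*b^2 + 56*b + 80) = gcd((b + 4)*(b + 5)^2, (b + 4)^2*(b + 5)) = b^2 + 9*b + 20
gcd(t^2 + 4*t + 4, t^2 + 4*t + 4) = t^2 + 4*t + 4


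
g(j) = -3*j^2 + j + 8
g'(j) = 1 - 6*j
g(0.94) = 6.29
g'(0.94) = -4.64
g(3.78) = -31.09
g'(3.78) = -21.68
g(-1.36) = 1.09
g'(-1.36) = 9.16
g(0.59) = 7.55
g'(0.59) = -2.54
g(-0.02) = 7.98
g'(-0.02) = 1.12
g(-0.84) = 5.04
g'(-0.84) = 6.04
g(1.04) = 5.80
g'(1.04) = -5.24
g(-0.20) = 7.68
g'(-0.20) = 2.20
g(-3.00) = -22.00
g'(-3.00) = 19.00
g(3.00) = -16.00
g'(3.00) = -17.00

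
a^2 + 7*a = a*(a + 7)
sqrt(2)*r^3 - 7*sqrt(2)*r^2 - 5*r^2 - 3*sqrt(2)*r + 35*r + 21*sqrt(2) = (r - 7)*(r - 3*sqrt(2))*(sqrt(2)*r + 1)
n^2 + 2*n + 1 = (n + 1)^2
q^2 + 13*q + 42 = (q + 6)*(q + 7)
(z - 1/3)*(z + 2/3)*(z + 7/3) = z^3 + 8*z^2/3 + 5*z/9 - 14/27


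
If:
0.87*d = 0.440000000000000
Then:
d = 0.51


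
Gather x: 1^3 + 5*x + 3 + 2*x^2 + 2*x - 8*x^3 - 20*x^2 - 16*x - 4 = -8*x^3 - 18*x^2 - 9*x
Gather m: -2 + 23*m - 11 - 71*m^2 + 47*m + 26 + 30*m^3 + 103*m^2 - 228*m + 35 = 30*m^3 + 32*m^2 - 158*m + 48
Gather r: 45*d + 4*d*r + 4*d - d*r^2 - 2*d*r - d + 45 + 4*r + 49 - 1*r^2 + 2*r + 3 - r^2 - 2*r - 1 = 48*d + r^2*(-d - 2) + r*(2*d + 4) + 96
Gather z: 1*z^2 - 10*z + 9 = z^2 - 10*z + 9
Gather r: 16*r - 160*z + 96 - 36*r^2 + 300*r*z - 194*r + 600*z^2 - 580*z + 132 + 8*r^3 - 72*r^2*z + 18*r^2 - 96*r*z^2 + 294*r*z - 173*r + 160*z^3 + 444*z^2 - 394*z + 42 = 8*r^3 + r^2*(-72*z - 18) + r*(-96*z^2 + 594*z - 351) + 160*z^3 + 1044*z^2 - 1134*z + 270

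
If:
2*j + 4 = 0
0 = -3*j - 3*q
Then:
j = -2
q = 2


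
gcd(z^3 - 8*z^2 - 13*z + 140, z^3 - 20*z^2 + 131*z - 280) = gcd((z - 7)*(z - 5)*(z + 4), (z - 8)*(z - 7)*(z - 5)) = z^2 - 12*z + 35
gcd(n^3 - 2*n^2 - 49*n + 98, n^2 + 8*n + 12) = 1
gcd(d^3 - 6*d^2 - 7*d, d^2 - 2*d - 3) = d + 1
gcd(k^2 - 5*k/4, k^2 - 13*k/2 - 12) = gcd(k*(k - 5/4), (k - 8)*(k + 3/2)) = 1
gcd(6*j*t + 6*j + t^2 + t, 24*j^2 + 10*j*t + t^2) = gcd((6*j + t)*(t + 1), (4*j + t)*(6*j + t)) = 6*j + t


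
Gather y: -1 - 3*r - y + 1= -3*r - y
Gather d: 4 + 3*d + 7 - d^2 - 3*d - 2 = 9 - d^2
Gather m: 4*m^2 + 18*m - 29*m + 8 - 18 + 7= 4*m^2 - 11*m - 3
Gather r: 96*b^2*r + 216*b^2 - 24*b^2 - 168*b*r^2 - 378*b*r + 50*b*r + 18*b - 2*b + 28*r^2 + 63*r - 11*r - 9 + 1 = 192*b^2 + 16*b + r^2*(28 - 168*b) + r*(96*b^2 - 328*b + 52) - 8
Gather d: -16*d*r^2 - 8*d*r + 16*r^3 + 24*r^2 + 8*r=d*(-16*r^2 - 8*r) + 16*r^3 + 24*r^2 + 8*r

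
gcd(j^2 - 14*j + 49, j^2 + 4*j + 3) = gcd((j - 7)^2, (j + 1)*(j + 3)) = 1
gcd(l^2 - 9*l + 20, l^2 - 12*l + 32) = l - 4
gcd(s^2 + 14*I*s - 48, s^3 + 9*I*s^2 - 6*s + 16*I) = s + 8*I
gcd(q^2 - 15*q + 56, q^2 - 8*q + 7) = q - 7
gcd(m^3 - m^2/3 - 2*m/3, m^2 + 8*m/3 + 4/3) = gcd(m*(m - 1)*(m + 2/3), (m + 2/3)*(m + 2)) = m + 2/3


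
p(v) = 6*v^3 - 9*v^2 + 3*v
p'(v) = 18*v^2 - 18*v + 3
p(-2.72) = -195.49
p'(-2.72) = 185.13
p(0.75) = -0.28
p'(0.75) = -0.38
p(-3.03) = -258.63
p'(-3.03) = 222.80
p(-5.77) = -1469.55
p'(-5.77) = 706.13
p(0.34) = 0.22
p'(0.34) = -1.04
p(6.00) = 990.00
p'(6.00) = 543.00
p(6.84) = 1519.53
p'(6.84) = 722.02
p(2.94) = 83.50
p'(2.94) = 105.66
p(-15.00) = -22320.00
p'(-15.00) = 4323.00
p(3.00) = 90.00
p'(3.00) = 111.00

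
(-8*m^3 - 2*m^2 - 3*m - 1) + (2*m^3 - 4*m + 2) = -6*m^3 - 2*m^2 - 7*m + 1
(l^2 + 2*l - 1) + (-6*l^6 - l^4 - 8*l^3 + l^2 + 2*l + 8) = -6*l^6 - l^4 - 8*l^3 + 2*l^2 + 4*l + 7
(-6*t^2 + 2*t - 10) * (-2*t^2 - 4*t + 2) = 12*t^4 + 20*t^3 + 44*t - 20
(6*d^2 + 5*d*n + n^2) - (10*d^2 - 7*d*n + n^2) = -4*d^2 + 12*d*n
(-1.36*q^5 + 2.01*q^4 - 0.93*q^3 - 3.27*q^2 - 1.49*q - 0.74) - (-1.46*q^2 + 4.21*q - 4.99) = -1.36*q^5 + 2.01*q^4 - 0.93*q^3 - 1.81*q^2 - 5.7*q + 4.25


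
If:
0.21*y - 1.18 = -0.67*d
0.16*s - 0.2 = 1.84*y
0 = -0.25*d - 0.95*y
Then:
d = 1.92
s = -4.56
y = -0.51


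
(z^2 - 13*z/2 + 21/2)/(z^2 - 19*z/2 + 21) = (z - 3)/(z - 6)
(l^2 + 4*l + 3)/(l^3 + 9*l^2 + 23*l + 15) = 1/(l + 5)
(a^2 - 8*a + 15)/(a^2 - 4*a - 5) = (a - 3)/(a + 1)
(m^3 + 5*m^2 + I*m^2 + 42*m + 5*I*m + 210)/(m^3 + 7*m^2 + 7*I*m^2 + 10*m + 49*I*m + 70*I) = (m - 6*I)/(m + 2)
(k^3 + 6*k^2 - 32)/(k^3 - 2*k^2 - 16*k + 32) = (k + 4)/(k - 4)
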